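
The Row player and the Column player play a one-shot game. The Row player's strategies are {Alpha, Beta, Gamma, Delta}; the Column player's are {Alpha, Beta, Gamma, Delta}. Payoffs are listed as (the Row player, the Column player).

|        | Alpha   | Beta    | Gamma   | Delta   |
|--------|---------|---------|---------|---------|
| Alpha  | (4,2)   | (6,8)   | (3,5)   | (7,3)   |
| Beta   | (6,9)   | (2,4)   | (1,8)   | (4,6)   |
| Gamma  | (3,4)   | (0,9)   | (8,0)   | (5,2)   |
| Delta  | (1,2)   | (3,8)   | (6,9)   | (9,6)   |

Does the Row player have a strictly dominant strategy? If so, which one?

No strictly dominant strategy

A strategy is strictly dominant if it gives the Row player a strictly higher payoff than every other strategy, against every choice by the opponent.
Alpha is not dominant: against Alpha, Beta gives 6 > 4.
Beta is not dominant: against Beta, Alpha gives 6 > 2.
Gamma is not dominant: against Alpha, Alpha gives 4 > 3.
Delta is not dominant: against Alpha, Alpha gives 4 > 1.
No single strategy is best against every opponent action.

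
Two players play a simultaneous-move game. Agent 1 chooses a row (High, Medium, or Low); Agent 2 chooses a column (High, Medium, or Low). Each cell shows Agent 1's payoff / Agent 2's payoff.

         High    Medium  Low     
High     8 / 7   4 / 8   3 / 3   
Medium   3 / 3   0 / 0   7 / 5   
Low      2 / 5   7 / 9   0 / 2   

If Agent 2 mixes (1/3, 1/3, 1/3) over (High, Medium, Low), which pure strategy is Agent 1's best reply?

High

Compute Agent 1's expected payoff from each pure strategy against the given mix.
High: (1/3)·8 + (1/3)·4 + (1/3)·3 = 5
Medium: (1/3)·3 + (1/3)·0 + (1/3)·7 = 10/3
Low: (1/3)·2 + (1/3)·7 + (1/3)·0 = 3
Highest expected payoff is 5, from High.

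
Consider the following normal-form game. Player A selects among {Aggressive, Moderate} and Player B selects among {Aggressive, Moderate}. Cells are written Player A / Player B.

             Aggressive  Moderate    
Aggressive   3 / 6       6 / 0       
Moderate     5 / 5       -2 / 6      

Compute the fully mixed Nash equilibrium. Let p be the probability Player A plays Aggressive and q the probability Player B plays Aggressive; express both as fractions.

p = 1/7, q = 4/5

In a mixed NE each player is indifferent between their pure strategies, so the opponent's mix sets the indifference.
Player B indifferent between Aggressive and Moderate: p·6 + (1−p)·5 = p·0 + (1−p)·6 ⟹ 5 + 1p = 6 + (-6)p ⟹ p = 1/7.
Player A indifferent between Aggressive and Moderate: q·3 + (1−q)·6 = q·5 + (1−q)·(-2) ⟹ 6 + (-3)q = (-2) + 7q ⟹ q = 4/5.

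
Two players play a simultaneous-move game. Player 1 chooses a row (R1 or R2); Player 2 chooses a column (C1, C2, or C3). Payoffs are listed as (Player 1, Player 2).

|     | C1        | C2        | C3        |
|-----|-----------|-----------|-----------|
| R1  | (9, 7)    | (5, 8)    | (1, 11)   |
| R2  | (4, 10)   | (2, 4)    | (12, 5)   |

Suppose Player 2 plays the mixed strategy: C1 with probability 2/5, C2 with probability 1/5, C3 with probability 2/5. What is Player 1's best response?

Player 1's best reply maximizes expected payoff against the mix.
R1: (2/5)·9 + (1/5)·5 + (2/5)·1 = 5
R2: (2/5)·4 + (1/5)·2 + (2/5)·12 = 34/5
Highest expected payoff is 34/5, from R2.

R2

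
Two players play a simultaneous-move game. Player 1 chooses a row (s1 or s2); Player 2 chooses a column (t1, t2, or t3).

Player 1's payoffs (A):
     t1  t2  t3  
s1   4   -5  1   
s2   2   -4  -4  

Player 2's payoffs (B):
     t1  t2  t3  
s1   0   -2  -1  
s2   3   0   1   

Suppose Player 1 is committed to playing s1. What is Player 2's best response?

With Player 1 fixed at s1, Player 2's payoffs are: t1 → 0, t2 → -2, t3 → -1.
The maximum is 0, achieved by t1.

t1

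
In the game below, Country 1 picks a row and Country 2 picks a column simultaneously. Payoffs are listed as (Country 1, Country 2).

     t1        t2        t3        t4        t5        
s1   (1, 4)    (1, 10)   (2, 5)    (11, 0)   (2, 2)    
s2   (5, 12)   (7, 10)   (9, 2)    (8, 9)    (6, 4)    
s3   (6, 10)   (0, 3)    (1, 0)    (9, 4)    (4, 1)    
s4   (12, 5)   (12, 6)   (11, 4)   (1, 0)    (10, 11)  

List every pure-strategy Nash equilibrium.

Find each player's best response to every opponent strategy; NE are the intersections.
Country 1's best responses — vs t1: s4 (payoff 12); vs t2: s4 (payoff 12); vs t3: s4 (payoff 11); vs t4: s1 (payoff 11); vs t5: s4 (payoff 10).
Country 2's best responses — vs s1: t2 (payoff 10); vs s2: t1 (payoff 12); vs s3: t1 (payoff 10); vs s4: t5 (payoff 11).
The only mutual best response is (s4, t5); neither player gains by switching there.

(s4, t5)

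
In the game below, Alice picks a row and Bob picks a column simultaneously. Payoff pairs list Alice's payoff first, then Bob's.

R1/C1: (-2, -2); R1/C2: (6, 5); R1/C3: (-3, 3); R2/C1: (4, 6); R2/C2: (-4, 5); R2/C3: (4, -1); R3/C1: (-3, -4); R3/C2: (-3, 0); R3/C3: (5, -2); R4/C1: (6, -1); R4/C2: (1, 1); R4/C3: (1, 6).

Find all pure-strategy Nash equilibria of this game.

(R1, C2)

Find each player's best response to every opponent strategy; NE are the intersections.
Alice's best responses — vs C1: R4 (payoff 6); vs C2: R1 (payoff 6); vs C3: R3 (payoff 5).
Bob's best responses — vs R1: C2 (payoff 5); vs R2: C1 (payoff 6); vs R3: C2 (payoff 0); vs R4: C3 (payoff 6).
The only mutual best response is (R1, C2); neither player gains by switching there.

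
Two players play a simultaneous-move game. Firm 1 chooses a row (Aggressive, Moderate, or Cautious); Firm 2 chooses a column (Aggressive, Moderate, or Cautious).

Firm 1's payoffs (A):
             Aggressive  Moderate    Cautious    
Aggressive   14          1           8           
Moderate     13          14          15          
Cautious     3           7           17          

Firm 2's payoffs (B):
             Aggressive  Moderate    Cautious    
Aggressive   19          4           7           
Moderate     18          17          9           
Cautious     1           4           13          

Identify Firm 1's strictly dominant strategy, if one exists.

A strategy is strictly dominant if it gives Firm 1 a strictly higher payoff than every other strategy, against every choice by the opponent.
Aggressive is not dominant: against Moderate, Moderate gives 14 > 1.
Moderate is not dominant: against Aggressive, Aggressive gives 14 > 13.
Cautious is not dominant: against Aggressive, Aggressive gives 14 > 3.
No single strategy is best against every opponent action.

None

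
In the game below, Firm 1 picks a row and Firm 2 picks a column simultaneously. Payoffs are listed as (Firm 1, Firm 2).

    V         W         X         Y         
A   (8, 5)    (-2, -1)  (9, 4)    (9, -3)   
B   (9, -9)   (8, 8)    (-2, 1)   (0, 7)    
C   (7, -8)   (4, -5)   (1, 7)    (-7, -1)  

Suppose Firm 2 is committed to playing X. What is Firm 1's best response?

A

With Firm 2 fixed at X, Firm 1's payoffs are: A → 9, B → -2, C → 1.
The maximum is 9, achieved by A.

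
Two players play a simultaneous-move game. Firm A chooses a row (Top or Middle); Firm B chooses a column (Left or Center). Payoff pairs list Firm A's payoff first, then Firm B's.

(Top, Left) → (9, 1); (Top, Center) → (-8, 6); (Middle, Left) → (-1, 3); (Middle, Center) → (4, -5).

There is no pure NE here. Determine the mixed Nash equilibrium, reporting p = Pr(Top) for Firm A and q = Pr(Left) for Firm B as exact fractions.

p = 8/13, q = 6/11

Each player's mixing probability is pinned down by making the *other* player indifferent.
Firm B indifferent between Left and Center: p·1 + (1−p)·3 = p·6 + (1−p)·(-5) ⟹ 3 + (-2)p = (-5) + 11p ⟹ p = 8/13.
Firm A indifferent between Top and Middle: q·9 + (1−q)·(-8) = q·(-1) + (1−q)·4 ⟹ (-8) + 17q = 4 + (-5)q ⟹ q = 6/11.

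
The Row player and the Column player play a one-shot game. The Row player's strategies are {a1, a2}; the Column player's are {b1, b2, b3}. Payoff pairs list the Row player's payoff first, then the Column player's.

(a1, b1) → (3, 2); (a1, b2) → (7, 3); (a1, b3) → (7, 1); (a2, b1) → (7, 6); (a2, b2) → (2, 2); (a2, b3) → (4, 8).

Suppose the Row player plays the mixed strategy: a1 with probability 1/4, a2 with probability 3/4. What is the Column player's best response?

b3

The Column player's best reply maximizes expected payoff against the mix.
b1: (1/4)·2 + (3/4)·6 = 5
b2: (1/4)·3 + (3/4)·2 = 9/4
b3: (1/4)·1 + (3/4)·8 = 25/4
Highest expected payoff is 25/4, from b3.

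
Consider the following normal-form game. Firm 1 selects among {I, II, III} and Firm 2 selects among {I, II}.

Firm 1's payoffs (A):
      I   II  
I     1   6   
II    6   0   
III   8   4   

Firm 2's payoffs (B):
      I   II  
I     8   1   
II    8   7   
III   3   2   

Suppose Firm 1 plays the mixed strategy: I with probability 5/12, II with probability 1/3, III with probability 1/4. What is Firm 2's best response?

I

Compute Firm 2's expected payoff from each pure strategy against the given mix.
I: (5/12)·8 + (1/3)·8 + (1/4)·3 = 27/4
II: (5/12)·1 + (1/3)·7 + (1/4)·2 = 13/4
Highest expected payoff is 27/4, from I.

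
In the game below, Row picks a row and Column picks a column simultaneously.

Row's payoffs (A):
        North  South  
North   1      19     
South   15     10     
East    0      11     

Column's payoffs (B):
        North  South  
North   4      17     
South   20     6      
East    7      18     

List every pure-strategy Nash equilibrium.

(North, South) and (South, North)

A profile is a Nash equilibrium when each player is best-responding to the other.
Row's best responses — vs North: South (payoff 15); vs South: North (payoff 19).
Column's best responses — vs North: South (payoff 17); vs South: North (payoff 20); vs East: South (payoff 18).
Mutual best responses occur at (North, South) and (South, North); at each, neither player gains by switching.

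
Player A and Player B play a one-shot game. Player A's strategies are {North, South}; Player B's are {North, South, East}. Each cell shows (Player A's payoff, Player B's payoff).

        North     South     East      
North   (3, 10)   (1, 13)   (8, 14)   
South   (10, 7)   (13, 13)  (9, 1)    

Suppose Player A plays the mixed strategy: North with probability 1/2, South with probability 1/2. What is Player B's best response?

Player B's best reply maximizes expected payoff against the mix.
North: (1/2)·10 + (1/2)·7 = 17/2
South: (1/2)·13 + (1/2)·13 = 13
East: (1/2)·14 + (1/2)·1 = 15/2
Highest expected payoff is 13, from South.

South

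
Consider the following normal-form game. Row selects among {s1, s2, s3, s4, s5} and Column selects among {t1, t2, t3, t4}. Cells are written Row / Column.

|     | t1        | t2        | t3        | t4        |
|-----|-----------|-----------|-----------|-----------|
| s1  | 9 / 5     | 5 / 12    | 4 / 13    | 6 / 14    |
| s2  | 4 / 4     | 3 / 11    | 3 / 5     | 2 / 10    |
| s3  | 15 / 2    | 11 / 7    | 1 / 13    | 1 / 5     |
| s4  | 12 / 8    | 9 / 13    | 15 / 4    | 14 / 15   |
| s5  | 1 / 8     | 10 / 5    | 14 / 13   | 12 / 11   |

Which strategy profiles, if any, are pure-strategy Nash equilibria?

(s4, t4)

A profile is a Nash equilibrium when each player is best-responding to the other.
Row's best responses — vs t1: s3 (payoff 15); vs t2: s3 (payoff 11); vs t3: s4 (payoff 15); vs t4: s4 (payoff 14).
Column's best responses — vs s1: t4 (payoff 14); vs s2: t2 (payoff 11); vs s3: t3 (payoff 13); vs s4: t4 (payoff 15); vs s5: t3 (payoff 13).
The only mutual best response is (s4, t4); neither player gains by switching there.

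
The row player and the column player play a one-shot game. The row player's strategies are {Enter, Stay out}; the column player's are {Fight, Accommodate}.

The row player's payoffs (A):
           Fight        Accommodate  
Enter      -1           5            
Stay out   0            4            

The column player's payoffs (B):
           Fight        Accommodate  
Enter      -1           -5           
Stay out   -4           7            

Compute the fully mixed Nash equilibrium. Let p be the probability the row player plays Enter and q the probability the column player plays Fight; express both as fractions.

p = 11/15, q = 1/2

Each player's mixing probability is pinned down by making the *other* player indifferent.
The column player indifferent between Fight and Accommodate: p·(-1) + (1−p)·(-4) = p·(-5) + (1−p)·7 ⟹ (-4) + 3p = 7 + (-12)p ⟹ p = 11/15.
The row player indifferent between Enter and Stay out: q·(-1) + (1−q)·5 = q·0 + (1−q)·4 ⟹ 5 + (-6)q = 4 + (-4)q ⟹ q = 1/2.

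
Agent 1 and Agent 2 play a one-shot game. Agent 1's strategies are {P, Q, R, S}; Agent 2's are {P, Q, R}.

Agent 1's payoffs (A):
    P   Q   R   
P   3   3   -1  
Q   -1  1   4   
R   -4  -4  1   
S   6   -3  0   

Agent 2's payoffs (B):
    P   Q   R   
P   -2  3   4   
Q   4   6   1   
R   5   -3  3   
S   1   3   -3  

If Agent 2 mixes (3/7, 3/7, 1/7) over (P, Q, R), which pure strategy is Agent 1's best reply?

Compute Agent 1's expected payoff from each pure strategy against the given mix.
P: (3/7)·3 + (3/7)·3 + (1/7)·(-1) = 17/7
Q: (3/7)·(-1) + (3/7)·1 + (1/7)·4 = 4/7
R: (3/7)·(-4) + (3/7)·(-4) + (1/7)·1 = -23/7
S: (3/7)·6 + (3/7)·(-3) + (1/7)·0 = 9/7
Highest expected payoff is 17/7, from P.

P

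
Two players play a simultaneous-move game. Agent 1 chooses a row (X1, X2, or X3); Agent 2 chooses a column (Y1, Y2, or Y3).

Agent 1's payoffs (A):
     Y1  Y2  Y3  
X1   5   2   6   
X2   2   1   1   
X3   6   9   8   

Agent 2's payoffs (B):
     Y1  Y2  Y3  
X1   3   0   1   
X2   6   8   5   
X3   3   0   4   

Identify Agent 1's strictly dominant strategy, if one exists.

X3

A strategy is strictly dominant if it gives Agent 1 a strictly higher payoff than every other strategy, against every choice by the opponent.
X3 strictly dominates: vs Y1: 6 > each of {5, 2}; vs Y2: 9 > each of {2, 1}; vs Y3: 8 > each of {6, 1}.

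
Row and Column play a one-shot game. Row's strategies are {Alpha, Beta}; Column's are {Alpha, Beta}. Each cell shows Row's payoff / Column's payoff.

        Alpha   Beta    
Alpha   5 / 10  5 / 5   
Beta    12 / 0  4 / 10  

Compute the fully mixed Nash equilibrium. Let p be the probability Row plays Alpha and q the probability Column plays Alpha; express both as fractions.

p = 2/3, q = 1/8

In a mixed NE each player is indifferent between their pure strategies, so the opponent's mix sets the indifference.
Column indifferent between Alpha and Beta: p·10 + (1−p)·0 = p·5 + (1−p)·10 ⟹ 0 + 10p = 10 + (-5)p ⟹ p = 2/3.
Row indifferent between Alpha and Beta: q·5 + (1−q)·5 = q·12 + (1−q)·4 ⟹ 5 + 0q = 4 + 8q ⟹ q = 1/8.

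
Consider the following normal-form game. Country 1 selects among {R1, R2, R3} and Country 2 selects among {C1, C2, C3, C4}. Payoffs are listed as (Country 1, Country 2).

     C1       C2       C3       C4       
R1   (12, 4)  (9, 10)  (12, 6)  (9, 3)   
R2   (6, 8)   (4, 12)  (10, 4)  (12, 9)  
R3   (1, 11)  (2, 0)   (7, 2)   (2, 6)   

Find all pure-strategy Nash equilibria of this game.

Find each player's best response to every opponent strategy; NE are the intersections.
Country 1's best responses — vs C1: R1 (payoff 12); vs C2: R1 (payoff 9); vs C3: R1 (payoff 12); vs C4: R2 (payoff 12).
Country 2's best responses — vs R1: C2 (payoff 10); vs R2: C2 (payoff 12); vs R3: C1 (payoff 11).
The only mutual best response is (R1, C2); neither player gains by switching there.

(R1, C2)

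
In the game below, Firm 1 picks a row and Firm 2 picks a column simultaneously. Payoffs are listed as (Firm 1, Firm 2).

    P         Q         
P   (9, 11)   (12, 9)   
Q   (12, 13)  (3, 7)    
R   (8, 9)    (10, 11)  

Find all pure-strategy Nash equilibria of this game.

(Q, P)

Find each player's best response to every opponent strategy; NE are the intersections.
Firm 1's best responses — vs P: Q (payoff 12); vs Q: P (payoff 12).
Firm 2's best responses — vs P: P (payoff 11); vs Q: P (payoff 13); vs R: Q (payoff 11).
The only mutual best response is (Q, P); neither player gains by switching there.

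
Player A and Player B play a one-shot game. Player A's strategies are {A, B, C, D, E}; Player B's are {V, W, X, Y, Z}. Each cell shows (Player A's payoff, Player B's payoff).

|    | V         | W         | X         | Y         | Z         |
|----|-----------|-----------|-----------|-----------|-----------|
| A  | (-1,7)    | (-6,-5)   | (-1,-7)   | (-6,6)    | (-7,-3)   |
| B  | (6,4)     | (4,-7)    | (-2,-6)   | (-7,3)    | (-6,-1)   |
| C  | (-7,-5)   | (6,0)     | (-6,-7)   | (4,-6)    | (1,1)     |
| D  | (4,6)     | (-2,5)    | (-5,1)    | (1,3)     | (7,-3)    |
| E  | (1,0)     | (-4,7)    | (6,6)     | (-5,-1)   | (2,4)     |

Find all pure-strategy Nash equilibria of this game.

Check mutual best responses: a cell is a NE iff neither player can gain by unilaterally deviating.
Player A's best responses — vs V: B (payoff 6); vs W: C (payoff 6); vs X: E (payoff 6); vs Y: C (payoff 4); vs Z: D (payoff 7).
Player B's best responses — vs A: V (payoff 7); vs B: V (payoff 4); vs C: Z (payoff 1); vs D: V (payoff 6); vs E: W (payoff 7).
The only mutual best response is (B, V); neither player gains by switching there.

(B, V)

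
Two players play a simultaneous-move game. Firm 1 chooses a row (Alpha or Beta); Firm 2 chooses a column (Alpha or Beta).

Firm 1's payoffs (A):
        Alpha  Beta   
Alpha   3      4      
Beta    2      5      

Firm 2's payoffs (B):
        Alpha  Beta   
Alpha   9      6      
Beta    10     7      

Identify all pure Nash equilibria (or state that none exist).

A profile is a Nash equilibrium when each player is best-responding to the other.
Firm 1's best responses — vs Alpha: Alpha (payoff 3); vs Beta: Beta (payoff 5).
Firm 2's best responses — vs Alpha: Alpha (payoff 9); vs Beta: Alpha (payoff 10).
The only mutual best response is (Alpha, Alpha); neither player gains by switching there.

(Alpha, Alpha)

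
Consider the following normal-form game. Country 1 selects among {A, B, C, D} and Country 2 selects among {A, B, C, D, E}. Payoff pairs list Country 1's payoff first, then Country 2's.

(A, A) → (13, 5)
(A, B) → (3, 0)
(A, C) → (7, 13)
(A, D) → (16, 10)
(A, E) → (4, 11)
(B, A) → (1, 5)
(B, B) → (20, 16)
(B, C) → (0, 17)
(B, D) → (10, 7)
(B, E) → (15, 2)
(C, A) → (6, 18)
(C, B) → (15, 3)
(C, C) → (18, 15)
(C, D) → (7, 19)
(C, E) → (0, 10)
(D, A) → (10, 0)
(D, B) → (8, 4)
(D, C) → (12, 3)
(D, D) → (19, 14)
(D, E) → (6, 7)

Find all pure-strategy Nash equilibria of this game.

(D, D)

Check mutual best responses: a cell is a NE iff neither player can gain by unilaterally deviating.
Country 1's best responses — vs A: A (payoff 13); vs B: B (payoff 20); vs C: C (payoff 18); vs D: D (payoff 19); vs E: B (payoff 15).
Country 2's best responses — vs A: C (payoff 13); vs B: C (payoff 17); vs C: D (payoff 19); vs D: D (payoff 14).
The only mutual best response is (D, D); neither player gains by switching there.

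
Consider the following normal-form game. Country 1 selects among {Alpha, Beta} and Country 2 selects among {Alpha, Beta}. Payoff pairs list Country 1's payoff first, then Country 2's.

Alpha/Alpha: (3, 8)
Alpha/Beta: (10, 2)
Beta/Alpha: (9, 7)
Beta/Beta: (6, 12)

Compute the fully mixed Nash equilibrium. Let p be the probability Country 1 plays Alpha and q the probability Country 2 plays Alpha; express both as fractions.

In a mixed NE each player is indifferent between their pure strategies, so the opponent's mix sets the indifference.
Country 2 indifferent between Alpha and Beta: p·8 + (1−p)·7 = p·2 + (1−p)·12 ⟹ 7 + 1p = 12 + (-10)p ⟹ p = 5/11.
Country 1 indifferent between Alpha and Beta: q·3 + (1−q)·10 = q·9 + (1−q)·6 ⟹ 10 + (-7)q = 6 + 3q ⟹ q = 2/5.

p = 5/11, q = 2/5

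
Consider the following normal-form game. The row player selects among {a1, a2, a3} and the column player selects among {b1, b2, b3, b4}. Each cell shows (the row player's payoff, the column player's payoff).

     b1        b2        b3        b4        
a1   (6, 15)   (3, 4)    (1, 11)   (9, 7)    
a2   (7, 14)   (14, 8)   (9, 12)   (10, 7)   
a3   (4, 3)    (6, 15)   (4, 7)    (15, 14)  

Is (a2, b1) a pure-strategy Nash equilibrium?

Holding the column player at b1: the row player gets 7 from a2, versus 6 from a1, 4 from a3. No profitable deviation for the row player.
Holding the row player at a2: the column player gets 14 from b1, versus 8 from b2, 12 from b3, 7 from b4. No profitable deviation for the column player either.

Yes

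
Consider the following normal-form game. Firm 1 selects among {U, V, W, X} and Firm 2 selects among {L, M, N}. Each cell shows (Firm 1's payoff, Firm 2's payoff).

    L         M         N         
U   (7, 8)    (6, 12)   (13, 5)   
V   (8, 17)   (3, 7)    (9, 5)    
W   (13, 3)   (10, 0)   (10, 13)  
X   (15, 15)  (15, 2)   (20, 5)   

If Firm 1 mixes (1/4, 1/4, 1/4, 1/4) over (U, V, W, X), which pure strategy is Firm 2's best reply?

Firm 2's best reply maximizes expected payoff against the mix.
L: (1/4)·8 + (1/4)·17 + (1/4)·3 + (1/4)·15 = 43/4
M: (1/4)·12 + (1/4)·7 + (1/4)·0 + (1/4)·2 = 21/4
N: (1/4)·5 + (1/4)·5 + (1/4)·13 + (1/4)·5 = 7
Highest expected payoff is 43/4, from L.

L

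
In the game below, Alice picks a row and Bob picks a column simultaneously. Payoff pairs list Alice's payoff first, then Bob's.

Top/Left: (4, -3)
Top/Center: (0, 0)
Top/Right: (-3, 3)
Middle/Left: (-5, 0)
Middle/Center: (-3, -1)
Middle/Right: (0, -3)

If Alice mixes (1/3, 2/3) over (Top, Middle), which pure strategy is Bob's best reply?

Compute Bob's expected payoff from each pure strategy against the given mix.
Left: (1/3)·(-3) + (2/3)·0 = -1
Center: (1/3)·0 + (2/3)·(-1) = -2/3
Right: (1/3)·3 + (2/3)·(-3) = -1
Highest expected payoff is -2/3, from Center.

Center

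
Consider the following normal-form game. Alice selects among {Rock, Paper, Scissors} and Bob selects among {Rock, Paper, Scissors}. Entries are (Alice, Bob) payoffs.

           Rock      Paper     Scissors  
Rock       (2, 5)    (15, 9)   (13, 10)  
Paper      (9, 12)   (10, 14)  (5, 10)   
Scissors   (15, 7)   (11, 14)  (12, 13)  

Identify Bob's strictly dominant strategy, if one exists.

Check whether one of Bob's strategies beats all alternatives regardless of what the opponent does.
Rock is not dominant: against Rock, Paper gives 9 > 5.
Paper is not dominant: against Rock, Scissors gives 10 > 9.
Scissors is not dominant: against Paper, Rock gives 12 > 10.
No single strategy is best against every opponent action.

None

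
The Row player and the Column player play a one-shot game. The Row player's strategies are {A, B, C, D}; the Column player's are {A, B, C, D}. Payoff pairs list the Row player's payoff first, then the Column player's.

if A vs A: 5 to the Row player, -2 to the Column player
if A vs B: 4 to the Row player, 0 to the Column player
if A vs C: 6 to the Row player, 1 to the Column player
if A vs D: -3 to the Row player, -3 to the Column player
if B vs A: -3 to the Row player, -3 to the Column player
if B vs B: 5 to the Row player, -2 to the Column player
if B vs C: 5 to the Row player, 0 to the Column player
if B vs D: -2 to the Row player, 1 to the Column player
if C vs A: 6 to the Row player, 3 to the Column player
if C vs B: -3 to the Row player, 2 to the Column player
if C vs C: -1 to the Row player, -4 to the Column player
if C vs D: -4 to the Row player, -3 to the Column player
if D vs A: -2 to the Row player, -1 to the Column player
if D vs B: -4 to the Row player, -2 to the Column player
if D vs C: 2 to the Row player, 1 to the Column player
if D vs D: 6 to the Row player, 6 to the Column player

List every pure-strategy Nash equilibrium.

Check mutual best responses: a cell is a NE iff neither player can gain by unilaterally deviating.
The Row player's best responses — vs A: C (payoff 6); vs B: B (payoff 5); vs C: A (payoff 6); vs D: D (payoff 6).
The Column player's best responses — vs A: C (payoff 1); vs B: D (payoff 1); vs C: A (payoff 3); vs D: D (payoff 6).
Mutual best responses occur at (A, C), (C, A), and (D, D); at each, neither player gains by switching.

(A, C), (C, A), and (D, D)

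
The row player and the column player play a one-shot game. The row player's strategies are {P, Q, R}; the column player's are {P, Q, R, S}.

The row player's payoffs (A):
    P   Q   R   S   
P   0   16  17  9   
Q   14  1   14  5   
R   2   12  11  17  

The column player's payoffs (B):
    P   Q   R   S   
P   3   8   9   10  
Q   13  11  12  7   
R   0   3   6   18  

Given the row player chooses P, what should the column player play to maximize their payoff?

S

With the row player fixed at P, the column player's payoffs are: P → 3, Q → 8, R → 9, S → 10.
The maximum is 10, achieved by S.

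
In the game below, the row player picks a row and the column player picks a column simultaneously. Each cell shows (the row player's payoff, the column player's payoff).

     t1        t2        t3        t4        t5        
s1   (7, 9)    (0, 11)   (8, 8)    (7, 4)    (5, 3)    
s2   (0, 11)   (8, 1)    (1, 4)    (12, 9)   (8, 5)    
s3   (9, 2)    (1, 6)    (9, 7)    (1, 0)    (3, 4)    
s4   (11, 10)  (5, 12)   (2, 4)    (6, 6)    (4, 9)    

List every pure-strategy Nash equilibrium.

Find each player's best response to every opponent strategy; NE are the intersections.
The row player's best responses — vs t1: s4 (payoff 11); vs t2: s2 (payoff 8); vs t3: s3 (payoff 9); vs t4: s2 (payoff 12); vs t5: s2 (payoff 8).
The column player's best responses — vs s1: t2 (payoff 11); vs s2: t1 (payoff 11); vs s3: t3 (payoff 7); vs s4: t2 (payoff 12).
The only mutual best response is (s3, t3); neither player gains by switching there.

(s3, t3)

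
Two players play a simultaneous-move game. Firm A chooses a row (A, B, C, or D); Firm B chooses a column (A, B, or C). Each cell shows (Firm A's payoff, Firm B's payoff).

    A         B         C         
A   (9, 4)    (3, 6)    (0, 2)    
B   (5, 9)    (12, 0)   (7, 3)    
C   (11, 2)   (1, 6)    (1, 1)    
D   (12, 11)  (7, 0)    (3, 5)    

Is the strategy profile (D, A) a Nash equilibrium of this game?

Holding Firm B at A: Firm A gets 12 from D, versus 9 from A, 5 from B, 11 from C. No profitable deviation for Firm A.
Holding Firm A at D: Firm B gets 11 from A, versus 0 from B, 5 from C. No profitable deviation for Firm B either.

Yes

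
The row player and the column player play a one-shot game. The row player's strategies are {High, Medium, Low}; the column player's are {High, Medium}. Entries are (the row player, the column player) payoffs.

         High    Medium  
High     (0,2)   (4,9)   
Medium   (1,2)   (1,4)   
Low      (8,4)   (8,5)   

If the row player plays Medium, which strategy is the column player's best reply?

Medium

With the row player fixed at Medium, the column player's payoffs are: High → 2, Medium → 4.
The maximum is 4, achieved by Medium.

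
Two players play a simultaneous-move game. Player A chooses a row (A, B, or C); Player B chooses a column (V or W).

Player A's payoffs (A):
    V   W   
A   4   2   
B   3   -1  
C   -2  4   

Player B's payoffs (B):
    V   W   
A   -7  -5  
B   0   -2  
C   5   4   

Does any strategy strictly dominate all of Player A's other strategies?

No strictly dominant strategy

Check whether one of Player A's strategies beats all alternatives regardless of what the opponent does.
A is not dominant: against W, C gives 4 > 2.
B is not dominant: against V, A gives 4 > 3.
C is not dominant: against V, A gives 4 > -2.
No single strategy is best against every opponent action.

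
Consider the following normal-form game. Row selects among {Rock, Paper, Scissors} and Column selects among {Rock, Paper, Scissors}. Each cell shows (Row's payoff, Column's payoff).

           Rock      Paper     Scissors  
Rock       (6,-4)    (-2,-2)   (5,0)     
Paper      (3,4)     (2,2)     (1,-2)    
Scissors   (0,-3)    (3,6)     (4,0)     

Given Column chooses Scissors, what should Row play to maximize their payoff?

Rock

With Column fixed at Scissors, Row's payoffs are: Rock → 5, Paper → 1, Scissors → 4.
The maximum is 5, achieved by Rock.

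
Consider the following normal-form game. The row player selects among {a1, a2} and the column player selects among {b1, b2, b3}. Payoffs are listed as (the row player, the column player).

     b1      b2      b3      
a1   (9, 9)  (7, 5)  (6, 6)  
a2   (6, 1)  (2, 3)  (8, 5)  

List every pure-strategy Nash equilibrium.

(a1, b1) and (a2, b3)

Find each player's best response to every opponent strategy; NE are the intersections.
The row player's best responses — vs b1: a1 (payoff 9); vs b2: a1 (payoff 7); vs b3: a2 (payoff 8).
The column player's best responses — vs a1: b1 (payoff 9); vs a2: b3 (payoff 5).
Mutual best responses occur at (a1, b1) and (a2, b3); at each, neither player gains by switching.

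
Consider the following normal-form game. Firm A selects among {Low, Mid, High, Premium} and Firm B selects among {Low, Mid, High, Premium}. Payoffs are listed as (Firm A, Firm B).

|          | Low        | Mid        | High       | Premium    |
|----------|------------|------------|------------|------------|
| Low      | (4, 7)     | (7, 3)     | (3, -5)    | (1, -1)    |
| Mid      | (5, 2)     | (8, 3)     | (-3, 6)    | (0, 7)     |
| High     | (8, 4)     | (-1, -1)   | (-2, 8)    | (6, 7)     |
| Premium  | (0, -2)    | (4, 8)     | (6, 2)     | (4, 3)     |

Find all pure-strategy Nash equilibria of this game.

No pure-strategy Nash equilibrium

Find each player's best response to every opponent strategy; NE are the intersections.
Firm A's best responses — vs Low: High (payoff 8); vs Mid: Mid (payoff 8); vs High: Premium (payoff 6); vs Premium: High (payoff 6).
Firm B's best responses — vs Low: Low (payoff 7); vs Mid: Premium (payoff 7); vs High: High (payoff 8); vs Premium: Mid (payoff 8).
No cell has both players best-responding. For instance, Firm A's best reply to Low is High, but against High Firm B prefers High over Low.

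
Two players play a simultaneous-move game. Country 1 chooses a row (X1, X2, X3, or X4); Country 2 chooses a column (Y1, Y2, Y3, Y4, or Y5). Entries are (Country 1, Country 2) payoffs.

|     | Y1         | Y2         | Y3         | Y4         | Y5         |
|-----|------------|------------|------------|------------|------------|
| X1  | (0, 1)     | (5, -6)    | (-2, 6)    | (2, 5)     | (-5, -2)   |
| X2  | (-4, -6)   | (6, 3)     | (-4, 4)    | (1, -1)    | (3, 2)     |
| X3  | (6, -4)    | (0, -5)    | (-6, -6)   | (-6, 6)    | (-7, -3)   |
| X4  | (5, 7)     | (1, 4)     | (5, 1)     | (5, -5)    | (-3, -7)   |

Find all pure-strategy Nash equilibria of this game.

Find each player's best response to every opponent strategy; NE are the intersections.
Country 1's best responses — vs Y1: X3 (payoff 6); vs Y2: X2 (payoff 6); vs Y3: X4 (payoff 5); vs Y4: X4 (payoff 5); vs Y5: X2 (payoff 3).
Country 2's best responses — vs X1: Y3 (payoff 6); vs X2: Y3 (payoff 4); vs X3: Y4 (payoff 6); vs X4: Y1 (payoff 7).
No cell has both players best-responding. For instance, Country 1's best reply to Y4 is X4, but against X4 Country 2 prefers Y1 over Y4.

None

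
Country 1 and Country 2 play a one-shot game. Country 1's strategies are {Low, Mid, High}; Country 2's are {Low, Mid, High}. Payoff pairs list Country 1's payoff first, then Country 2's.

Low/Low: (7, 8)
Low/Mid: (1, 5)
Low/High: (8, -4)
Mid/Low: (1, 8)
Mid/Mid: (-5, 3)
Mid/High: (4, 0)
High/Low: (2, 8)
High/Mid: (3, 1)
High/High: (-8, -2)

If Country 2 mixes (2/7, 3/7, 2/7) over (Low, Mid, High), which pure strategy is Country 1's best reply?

Compute Country 1's expected payoff from each pure strategy against the given mix.
Low: (2/7)·7 + (3/7)·1 + (2/7)·8 = 33/7
Mid: (2/7)·1 + (3/7)·(-5) + (2/7)·4 = -5/7
High: (2/7)·2 + (3/7)·3 + (2/7)·(-8) = -3/7
Highest expected payoff is 33/7, from Low.

Low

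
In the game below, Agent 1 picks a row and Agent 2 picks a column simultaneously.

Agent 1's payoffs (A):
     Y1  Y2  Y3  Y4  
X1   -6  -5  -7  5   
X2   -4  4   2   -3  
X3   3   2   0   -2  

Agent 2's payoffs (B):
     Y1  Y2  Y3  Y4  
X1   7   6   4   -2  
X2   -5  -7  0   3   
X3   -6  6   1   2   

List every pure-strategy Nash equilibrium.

Check mutual best responses: a cell is a NE iff neither player can gain by unilaterally deviating.
Agent 1's best responses — vs Y1: X3 (payoff 3); vs Y2: X2 (payoff 4); vs Y3: X2 (payoff 2); vs Y4: X1 (payoff 5).
Agent 2's best responses — vs X1: Y1 (payoff 7); vs X2: Y4 (payoff 3); vs X3: Y2 (payoff 6).
No cell has both players best-responding. For instance, Agent 1's best reply to Y1 is X3, but against X3 Agent 2 prefers Y2 over Y1.

There is no pure-strategy Nash equilibrium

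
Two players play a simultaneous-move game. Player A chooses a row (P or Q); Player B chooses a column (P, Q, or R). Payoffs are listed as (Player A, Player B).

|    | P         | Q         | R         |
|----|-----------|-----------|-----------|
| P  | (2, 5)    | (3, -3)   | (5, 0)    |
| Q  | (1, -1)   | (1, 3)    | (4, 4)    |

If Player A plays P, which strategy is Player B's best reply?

With Player A fixed at P, Player B's payoffs are: P → 5, Q → -3, R → 0.
The maximum is 5, achieved by P.

P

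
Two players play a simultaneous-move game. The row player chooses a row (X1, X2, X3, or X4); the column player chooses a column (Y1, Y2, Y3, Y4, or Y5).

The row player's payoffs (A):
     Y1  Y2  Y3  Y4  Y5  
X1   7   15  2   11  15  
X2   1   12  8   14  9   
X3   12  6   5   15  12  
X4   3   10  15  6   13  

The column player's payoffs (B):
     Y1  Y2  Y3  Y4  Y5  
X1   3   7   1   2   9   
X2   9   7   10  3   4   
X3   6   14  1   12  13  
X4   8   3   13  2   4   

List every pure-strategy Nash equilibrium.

(X1, Y5) and (X4, Y3)

Check mutual best responses: a cell is a NE iff neither player can gain by unilaterally deviating.
The row player's best responses — vs Y1: X3 (payoff 12); vs Y2: X1 (payoff 15); vs Y3: X4 (payoff 15); vs Y4: X3 (payoff 15); vs Y5: X1 (payoff 15).
The column player's best responses — vs X1: Y5 (payoff 9); vs X2: Y3 (payoff 10); vs X3: Y2 (payoff 14); vs X4: Y3 (payoff 13).
Mutual best responses occur at (X1, Y5) and (X4, Y3); at each, neither player gains by switching.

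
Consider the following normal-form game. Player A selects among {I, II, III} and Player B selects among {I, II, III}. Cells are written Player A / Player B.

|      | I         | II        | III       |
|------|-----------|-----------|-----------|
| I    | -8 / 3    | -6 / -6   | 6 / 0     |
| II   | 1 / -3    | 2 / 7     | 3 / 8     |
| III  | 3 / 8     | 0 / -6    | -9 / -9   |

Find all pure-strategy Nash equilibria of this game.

Find each player's best response to every opponent strategy; NE are the intersections.
Player A's best responses — vs I: III (payoff 3); vs II: II (payoff 2); vs III: I (payoff 6).
Player B's best responses — vs I: I (payoff 3); vs II: III (payoff 8); vs III: I (payoff 8).
The only mutual best response is (III, I); neither player gains by switching there.

(III, I)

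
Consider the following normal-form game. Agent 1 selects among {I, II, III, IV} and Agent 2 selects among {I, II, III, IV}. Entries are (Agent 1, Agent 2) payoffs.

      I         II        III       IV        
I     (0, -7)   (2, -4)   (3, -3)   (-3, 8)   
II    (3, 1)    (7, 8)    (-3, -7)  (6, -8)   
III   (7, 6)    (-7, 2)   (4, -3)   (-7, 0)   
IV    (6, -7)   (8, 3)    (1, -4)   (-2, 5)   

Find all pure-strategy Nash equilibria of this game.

Check mutual best responses: a cell is a NE iff neither player can gain by unilaterally deviating.
Agent 1's best responses — vs I: III (payoff 7); vs II: IV (payoff 8); vs III: III (payoff 4); vs IV: II (payoff 6).
Agent 2's best responses — vs I: IV (payoff 8); vs II: II (payoff 8); vs III: I (payoff 6); vs IV: IV (payoff 5).
The only mutual best response is (III, I); neither player gains by switching there.

(III, I)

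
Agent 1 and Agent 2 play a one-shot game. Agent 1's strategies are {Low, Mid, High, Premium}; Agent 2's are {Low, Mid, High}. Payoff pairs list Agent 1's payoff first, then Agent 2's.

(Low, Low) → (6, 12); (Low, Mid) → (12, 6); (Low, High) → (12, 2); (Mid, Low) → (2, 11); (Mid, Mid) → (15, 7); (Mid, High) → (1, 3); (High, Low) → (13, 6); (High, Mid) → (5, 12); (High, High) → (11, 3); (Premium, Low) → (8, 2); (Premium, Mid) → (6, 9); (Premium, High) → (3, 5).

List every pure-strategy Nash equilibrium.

A profile is a Nash equilibrium when each player is best-responding to the other.
Agent 1's best responses — vs Low: High (payoff 13); vs Mid: Mid (payoff 15); vs High: Low (payoff 12).
Agent 2's best responses — vs Low: Low (payoff 12); vs Mid: Low (payoff 11); vs High: Mid (payoff 12); vs Premium: Mid (payoff 9).
No cell has both players best-responding. For instance, Agent 1's best reply to Mid is Mid, but against Mid Agent 2 prefers Low over Mid.

No pure-strategy Nash equilibrium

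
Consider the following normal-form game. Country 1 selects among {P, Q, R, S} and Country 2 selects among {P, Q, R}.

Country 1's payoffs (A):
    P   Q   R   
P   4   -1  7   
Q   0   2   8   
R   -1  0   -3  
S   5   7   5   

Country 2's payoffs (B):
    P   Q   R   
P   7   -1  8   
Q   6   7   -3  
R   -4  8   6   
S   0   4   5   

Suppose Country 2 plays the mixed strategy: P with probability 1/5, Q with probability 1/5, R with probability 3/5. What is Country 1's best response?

S

Compute Country 1's expected payoff from each pure strategy against the given mix.
P: (1/5)·4 + (1/5)·(-1) + (3/5)·7 = 24/5
Q: (1/5)·0 + (1/5)·2 + (3/5)·8 = 26/5
R: (1/5)·(-1) + (1/5)·0 + (3/5)·(-3) = -2
S: (1/5)·5 + (1/5)·7 + (3/5)·5 = 27/5
Highest expected payoff is 27/5, from S.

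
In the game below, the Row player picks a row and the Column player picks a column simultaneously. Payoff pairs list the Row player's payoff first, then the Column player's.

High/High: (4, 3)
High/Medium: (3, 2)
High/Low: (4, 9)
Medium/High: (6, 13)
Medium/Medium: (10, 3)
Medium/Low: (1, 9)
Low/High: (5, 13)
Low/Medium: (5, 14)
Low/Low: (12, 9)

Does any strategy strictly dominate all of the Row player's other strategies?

No strictly dominant strategy

Check whether one of the Row player's strategies beats all alternatives regardless of what the opponent does.
High is not dominant: against High, Medium gives 6 > 4.
Medium is not dominant: against Low, High gives 4 > 1.
Low is not dominant: against High, Medium gives 6 > 5.
No single strategy is best against every opponent action.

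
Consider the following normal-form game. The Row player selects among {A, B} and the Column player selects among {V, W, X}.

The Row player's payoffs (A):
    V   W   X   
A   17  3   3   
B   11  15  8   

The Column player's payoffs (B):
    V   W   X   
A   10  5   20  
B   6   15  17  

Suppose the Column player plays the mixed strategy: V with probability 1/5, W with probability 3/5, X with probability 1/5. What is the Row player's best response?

B

The Row player's best reply maximizes expected payoff against the mix.
A: (1/5)·17 + (3/5)·3 + (1/5)·3 = 29/5
B: (1/5)·11 + (3/5)·15 + (1/5)·8 = 64/5
Highest expected payoff is 64/5, from B.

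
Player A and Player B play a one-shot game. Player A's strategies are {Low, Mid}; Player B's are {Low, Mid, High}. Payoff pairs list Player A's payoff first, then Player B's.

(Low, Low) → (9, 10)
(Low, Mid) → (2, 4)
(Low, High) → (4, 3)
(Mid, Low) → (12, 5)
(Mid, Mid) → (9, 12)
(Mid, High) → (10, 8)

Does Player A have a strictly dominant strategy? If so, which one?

Mid

Check whether one of Player A's strategies beats all alternatives regardless of what the opponent does.
Mid strictly dominates: vs Low: 12 > 9; vs Mid: 9 > 2; vs High: 10 > 4.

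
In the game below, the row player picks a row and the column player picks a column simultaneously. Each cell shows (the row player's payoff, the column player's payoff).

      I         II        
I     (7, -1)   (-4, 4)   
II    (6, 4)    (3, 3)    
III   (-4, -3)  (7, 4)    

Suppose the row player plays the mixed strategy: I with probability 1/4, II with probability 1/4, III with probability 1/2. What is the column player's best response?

II

Compute the column player's expected payoff from each pure strategy against the given mix.
I: (1/4)·(-1) + (1/4)·4 + (1/2)·(-3) = -3/4
II: (1/4)·4 + (1/4)·3 + (1/2)·4 = 15/4
Highest expected payoff is 15/4, from II.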